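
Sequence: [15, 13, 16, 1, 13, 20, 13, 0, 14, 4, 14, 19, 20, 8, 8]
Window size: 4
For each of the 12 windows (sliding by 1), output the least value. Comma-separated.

1, 1, 1, 1, 0, 0, 0, 0, 4, 4, 8, 8

15 13 16 1 → min 1
13 16 1 13 → min 1
16 1 13 20 → min 1
1 13 20 13 → min 1
13 20 13 0 → min 0
20 13 0 14 → min 0
13 0 14 4 → min 0
0 14 4 14 → min 0
14 4 14 19 → min 4
4 14 19 20 → min 4
14 19 20 8 → min 8
19 20 8 8 → min 8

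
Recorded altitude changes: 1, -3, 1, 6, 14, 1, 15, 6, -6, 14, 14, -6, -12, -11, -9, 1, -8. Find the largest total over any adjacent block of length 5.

[1, -3, 1, 6, 14] → sum 19
[-3, 1, 6, 14, 1] → sum 19
[1, 6, 14, 1, 15] → sum 37
[6, 14, 1, 15, 6] → sum 42
[14, 1, 15, 6, -6] → sum 30
[1, 15, 6, -6, 14] → sum 30
[15, 6, -6, 14, 14] → sum 43
[6, -6, 14, 14, -6] → sum 22
[-6, 14, 14, -6, -12] → sum 4
[14, 14, -6, -12, -11] → sum -1
[14, -6, -12, -11, -9] → sum -24
[-6, -12, -11, -9, 1] → sum -37
[-12, -11, -9, 1, -8] → sum -39
Largest of these is 43.

43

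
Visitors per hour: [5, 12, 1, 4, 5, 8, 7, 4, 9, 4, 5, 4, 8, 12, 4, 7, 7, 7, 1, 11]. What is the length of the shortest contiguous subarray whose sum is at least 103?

16

Extend right; whenever the sum reaches 103, record the length and shrink from the left:
add 5: running sum 5 < 103
add 12: running sum 17 < 103
add 1: running sum 18 < 103
add 4: running sum 22 < 103
add 5: running sum 27 < 103
add 8: running sum 35 < 103
add 7: running sum 42 < 103
add 4: running sum 46 < 103
add 9: running sum 55 < 103
add 4: running sum 59 < 103
add 5: running sum 64 < 103
add 4: running sum 68 < 103
add 8: running sum 76 < 103
add 12: running sum 88 < 103
add 4: running sum 92 < 103
add 7: running sum 99 < 103
end 16: [5, 12, 1, 4, 5, 8, 7, 4, 9, 4, 5, 4, 8, 12, 4, 7, 7] sum 106, len 17
end 17: [12, 1, 4, 5, 8, 7, 4, 9, 4, 5, 4, 8, 12, 4, 7, 7, 7] sum 108, len 17
end 18: [12, 1, 4, 5, 8, 7, 4, 9, 4, 5, 4, 8, 12, 4, 7, 7, 7, 1] sum 109, len 18
end 19: [5, 8, 7, 4, 9, 4, 5, 4, 8, 12, 4, 7, 7, 7, 1, 11] sum 103, len 16
Shortest qualifying length: 16.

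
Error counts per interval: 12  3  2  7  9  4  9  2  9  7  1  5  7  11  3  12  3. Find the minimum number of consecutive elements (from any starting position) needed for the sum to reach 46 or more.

7

Extend right; whenever the sum reaches 46, record the length and shrink from the left:
add 12: running sum 12 < 46
add 3: running sum 15 < 46
add 2: running sum 17 < 46
add 7: running sum 24 < 46
add 9: running sum 33 < 46
add 4: running sum 37 < 46
add 9: shortest ending here [12, 3, 2, 7, 9, 4, 9] sum 46, len 7
add 2: shortest ending here [12, 3, 2, 7, 9, 4, 9, 2] sum 48, len 8
add 9: shortest ending here [12, 3, 2, 7, 9, 4, 9, 2, 9] sum 57, len 9
add 7: shortest ending here [7, 9, 4, 9, 2, 9, 7] sum 47, len 7
add 1: shortest ending here [7, 9, 4, 9, 2, 9, 7, 1] sum 48, len 8
add 5: shortest ending here [9, 4, 9, 2, 9, 7, 1, 5] sum 46, len 8
add 7: shortest ending here [9, 4, 9, 2, 9, 7, 1, 5, 7] sum 53, len 9
add 11: shortest ending here [9, 2, 9, 7, 1, 5, 7, 11] sum 51, len 8
add 3: shortest ending here [9, 2, 9, 7, 1, 5, 7, 11, 3] sum 54, len 9
add 12: shortest ending here [7, 1, 5, 7, 11, 3, 12] sum 46, len 7
add 3: shortest ending here [7, 1, 5, 7, 11, 3, 12, 3] sum 49, len 8
Shortest qualifying length: 7.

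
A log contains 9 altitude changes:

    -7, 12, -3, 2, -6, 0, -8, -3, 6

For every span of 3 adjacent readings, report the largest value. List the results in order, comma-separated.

[-7, 12, -3] → max 12
[12, -3, 2] → max 12
[-3, 2, -6] → max 2
[2, -6, 0] → max 2
[-6, 0, -8] → max 0
[0, -8, -3] → max 0
[-8, -3, 6] → max 6

12, 12, 2, 2, 0, 0, 6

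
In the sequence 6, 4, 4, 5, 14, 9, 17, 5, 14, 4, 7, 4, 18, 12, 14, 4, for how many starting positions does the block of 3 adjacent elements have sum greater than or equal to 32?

(6, 4, 4) → sum 14
(4, 4, 5) → sum 13
(4, 5, 14) → sum 23
(5, 14, 9) → sum 28
(14, 9, 17) → sum 40  ≥ 32 ✓
(9, 17, 5) → sum 31
(17, 5, 14) → sum 36  ≥ 32 ✓
(5, 14, 4) → sum 23
(14, 4, 7) → sum 25
(4, 7, 4) → sum 15
(7, 4, 18) → sum 29
(4, 18, 12) → sum 34  ≥ 32 ✓
(18, 12, 14) → sum 44  ≥ 32 ✓
(12, 14, 4) → sum 30
4 windows satisfy the condition.

4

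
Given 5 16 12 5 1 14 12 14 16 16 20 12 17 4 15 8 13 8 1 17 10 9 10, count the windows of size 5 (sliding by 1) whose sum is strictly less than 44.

(5, 16, 12, 5, 1) → sum 39  < 44 ✓
(16, 12, 5, 1, 14) → sum 48
(12, 5, 1, 14, 12) → sum 44
(5, 1, 14, 12, 14) → sum 46
(1, 14, 12, 14, 16) → sum 57
(14, 12, 14, 16, 16) → sum 72
(12, 14, 16, 16, 20) → sum 78
(14, 16, 16, 20, 12) → sum 78
(16, 16, 20, 12, 17) → sum 81
(16, 20, 12, 17, 4) → sum 69
(20, 12, 17, 4, 15) → sum 68
(12, 17, 4, 15, 8) → sum 56
(17, 4, 15, 8, 13) → sum 57
(4, 15, 8, 13, 8) → sum 48
(15, 8, 13, 8, 1) → sum 45
(8, 13, 8, 1, 17) → sum 47
(13, 8, 1, 17, 10) → sum 49
(8, 1, 17, 10, 9) → sum 45
(1, 17, 10, 9, 10) → sum 47
1 window satisfy the condition.

1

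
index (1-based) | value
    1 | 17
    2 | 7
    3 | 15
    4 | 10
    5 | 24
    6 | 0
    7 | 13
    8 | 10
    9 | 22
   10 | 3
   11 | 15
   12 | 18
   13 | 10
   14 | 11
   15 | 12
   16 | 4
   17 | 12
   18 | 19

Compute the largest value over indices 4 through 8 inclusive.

Elements at indices 4..8: 10, 24, 0, 13, 10
max(10, 24, 0, 13, 10) = 24

24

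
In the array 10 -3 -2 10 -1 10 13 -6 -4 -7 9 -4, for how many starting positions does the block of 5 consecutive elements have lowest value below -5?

5

(10, -3, -2, 10, -1) → min -3
(-3, -2, 10, -1, 10) → min -3
(-2, 10, -1, 10, 13) → min -2
(10, -1, 10, 13, -6) → min -6  < -5 ✓
(-1, 10, 13, -6, -4) → min -6  < -5 ✓
(10, 13, -6, -4, -7) → min -7  < -5 ✓
(13, -6, -4, -7, 9) → min -7  < -5 ✓
(-6, -4, -7, 9, -4) → min -7  < -5 ✓
5 windows satisfy the condition.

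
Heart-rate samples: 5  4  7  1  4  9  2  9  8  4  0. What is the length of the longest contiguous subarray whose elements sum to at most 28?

Extend to the right; shrink from the left whenever the sum exceeds 28:
add 5: [5] sum 5, len 1
add 4: [5, 4] sum 9, len 2
add 7: [5, 4, 7] sum 16, len 3
add 1: [5, 4, 7, 1] sum 17, len 4
add 4: [5, 4, 7, 1, 4] sum 21, len 5
add 9: [4, 7, 1, 4, 9] sum 25, len 5
add 2: [4, 7, 1, 4, 9, 2] sum 27, len 6
add 9: [1, 4, 9, 2, 9] sum 25, len 5
add 8: [9, 2, 9, 8] sum 28, len 4
add 4: [2, 9, 8, 4] sum 23, len 4
add 0: [2, 9, 8, 4, 0] sum 23, len 5
Longest length seen: 6.

6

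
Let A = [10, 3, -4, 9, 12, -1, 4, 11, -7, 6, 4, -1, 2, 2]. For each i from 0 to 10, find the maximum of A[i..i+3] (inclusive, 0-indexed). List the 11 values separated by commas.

Sliding a size-4 window across the 14 values:
10 3 -4 9 → max 10
3 -4 9 12 → max 12
-4 9 12 -1 → max 12
9 12 -1 4 → max 12
12 -1 4 11 → max 12
-1 4 11 -7 → max 11
4 11 -7 6 → max 11
11 -7 6 4 → max 11
-7 6 4 -1 → max 6
6 4 -1 2 → max 6
4 -1 2 2 → max 4

10, 12, 12, 12, 12, 11, 11, 11, 6, 6, 4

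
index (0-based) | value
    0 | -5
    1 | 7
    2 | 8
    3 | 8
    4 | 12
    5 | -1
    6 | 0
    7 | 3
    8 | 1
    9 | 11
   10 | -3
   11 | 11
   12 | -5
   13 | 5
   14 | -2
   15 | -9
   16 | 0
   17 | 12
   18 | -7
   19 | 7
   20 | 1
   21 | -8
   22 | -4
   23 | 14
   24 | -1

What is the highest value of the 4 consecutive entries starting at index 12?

5

Elements at indices 12..15: -5, 5, -2, -9
max(-5, 5, -2, -9) = 5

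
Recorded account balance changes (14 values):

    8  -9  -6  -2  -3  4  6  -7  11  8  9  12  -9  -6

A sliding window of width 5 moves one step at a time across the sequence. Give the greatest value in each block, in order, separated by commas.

8, 4, 6, 6, 11, 11, 11, 12, 12, 12

Sliding a size-5 window across the 14 values:
8 -9 -6 -2 -3 → max 8
-9 -6 -2 -3 4 → max 4
-6 -2 -3 4 6 → max 6
-2 -3 4 6 -7 → max 6
-3 4 6 -7 11 → max 11
4 6 -7 11 8 → max 11
6 -7 11 8 9 → max 11
-7 11 8 9 12 → max 12
11 8 9 12 -9 → max 12
8 9 12 -9 -6 → max 12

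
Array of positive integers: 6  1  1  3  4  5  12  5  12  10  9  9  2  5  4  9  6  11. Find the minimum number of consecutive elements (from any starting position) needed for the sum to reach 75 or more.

add 6: running sum 6 < 75
add 1: running sum 7 < 75
add 1: running sum 8 < 75
add 3: running sum 11 < 75
add 4: running sum 15 < 75
add 5: running sum 20 < 75
add 12: running sum 32 < 75
add 5: running sum 37 < 75
add 12: running sum 49 < 75
add 10: running sum 59 < 75
add 9: running sum 68 < 75
add 9: shortest ending here [6, 1, 1, 3, 4, 5, 12, 5, 12, 10, 9, 9] sum 77, len 12
add 2: shortest ending here [6, 1, 1, 3, 4, 5, 12, 5, 12, 10, 9, 9, 2] sum 79, len 13
add 5: shortest ending here [3, 4, 5, 12, 5, 12, 10, 9, 9, 2, 5] sum 76, len 11
add 4: shortest ending here [4, 5, 12, 5, 12, 10, 9, 9, 2, 5, 4] sum 77, len 11
add 9: shortest ending here [12, 5, 12, 10, 9, 9, 2, 5, 4, 9] sum 77, len 10
add 6: shortest ending here [12, 5, 12, 10, 9, 9, 2, 5, 4, 9, 6] sum 83, len 11
add 11: shortest ending here [12, 10, 9, 9, 2, 5, 4, 9, 6, 11] sum 77, len 10
Shortest qualifying length: 10.

10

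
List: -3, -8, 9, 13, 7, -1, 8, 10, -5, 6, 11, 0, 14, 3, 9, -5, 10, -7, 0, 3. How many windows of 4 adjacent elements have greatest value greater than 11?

8

(-3, -8, 9, 13) → max 13  > 11 ✓
(-8, 9, 13, 7) → max 13  > 11 ✓
(9, 13, 7, -1) → max 13  > 11 ✓
(13, 7, -1, 8) → max 13  > 11 ✓
(7, -1, 8, 10) → max 10
(-1, 8, 10, -5) → max 10
(8, 10, -5, 6) → max 10
(10, -5, 6, 11) → max 11
(-5, 6, 11, 0) → max 11
(6, 11, 0, 14) → max 14  > 11 ✓
(11, 0, 14, 3) → max 14  > 11 ✓
(0, 14, 3, 9) → max 14  > 11 ✓
(14, 3, 9, -5) → max 14  > 11 ✓
(3, 9, -5, 10) → max 10
(9, -5, 10, -7) → max 10
(-5, 10, -7, 0) → max 10
(10, -7, 0, 3) → max 10
8 windows satisfy the condition.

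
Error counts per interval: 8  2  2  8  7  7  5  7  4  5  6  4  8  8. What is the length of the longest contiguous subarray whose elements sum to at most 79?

Extend to the right; shrink from the left whenever the sum exceeds 79:
[8] sum 8 len 1
[8, 2] sum 10 len 2
[8, 2, 2] sum 12 len 3
[8, 2, 2, 8] sum 20 len 4
[8, 2, 2, 8, 7] sum 27 len 5
[8, 2, 2, 8, 7, 7] sum 34 len 6
[8, 2, 2, 8, 7, 7, 5] sum 39 len 7
[8, 2, 2, 8, 7, 7, 5, 7] sum 46 len 8
[8, 2, 2, 8, 7, 7, 5, 7, 4] sum 50 len 9
[8, 2, 2, 8, 7, 7, 5, 7, 4, 5] sum 55 len 10
[8, 2, 2, 8, 7, 7, 5, 7, 4, 5, 6] sum 61 len 11
[8, 2, 2, 8, 7, 7, 5, 7, 4, 5, 6, 4] sum 65 len 12
[8, 2, 2, 8, 7, 7, 5, 7, 4, 5, 6, 4, 8] sum 73 len 13
[2, 2, 8, 7, 7, 5, 7, 4, 5, 6, 4, 8, 8] sum 73 len 13
Longest length seen: 13.

13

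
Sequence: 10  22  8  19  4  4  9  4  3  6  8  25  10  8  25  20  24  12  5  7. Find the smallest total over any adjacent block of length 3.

13

Each size-3 window and its sum:
[10, 22, 8] → sum 40
[22, 8, 19] → sum 49
[8, 19, 4] → sum 31
[19, 4, 4] → sum 27
[4, 4, 9] → sum 17
[4, 9, 4] → sum 17
[9, 4, 3] → sum 16
[4, 3, 6] → sum 13
[3, 6, 8] → sum 17
[6, 8, 25] → sum 39
[8, 25, 10] → sum 43
[25, 10, 8] → sum 43
[10, 8, 25] → sum 43
[8, 25, 20] → sum 53
[25, 20, 24] → sum 69
[20, 24, 12] → sum 56
[24, 12, 5] → sum 41
[12, 5, 7] → sum 24
Smallest of these is 13.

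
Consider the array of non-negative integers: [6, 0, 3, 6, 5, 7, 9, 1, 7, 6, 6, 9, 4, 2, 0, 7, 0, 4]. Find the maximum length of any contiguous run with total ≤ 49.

11

[6] sum 6 len 1
[6, 0] sum 6 len 2
[6, 0, 3] sum 9 len 3
[6, 0, 3, 6] sum 15 len 4
[6, 0, 3, 6, 5] sum 20 len 5
[6, 0, 3, 6, 5, 7] sum 27 len 6
[6, 0, 3, 6, 5, 7, 9] sum 36 len 7
[6, 0, 3, 6, 5, 7, 9, 1] sum 37 len 8
[6, 0, 3, 6, 5, 7, 9, 1, 7] sum 44 len 9
[0, 3, 6, 5, 7, 9, 1, 7, 6] sum 44 len 9
[6, 5, 7, 9, 1, 7, 6, 6] sum 47 len 8
[7, 9, 1, 7, 6, 6, 9] sum 45 len 7
[7, 9, 1, 7, 6, 6, 9, 4] sum 49 len 8
[9, 1, 7, 6, 6, 9, 4, 2] sum 44 len 8
[9, 1, 7, 6, 6, 9, 4, 2, 0] sum 44 len 9
[1, 7, 6, 6, 9, 4, 2, 0, 7] sum 42 len 9
[1, 7, 6, 6, 9, 4, 2, 0, 7, 0] sum 42 len 10
[1, 7, 6, 6, 9, 4, 2, 0, 7, 0, 4] sum 46 len 11
Longest length seen: 11.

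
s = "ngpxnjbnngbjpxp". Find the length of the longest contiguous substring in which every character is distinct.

[n] len 1
[n, g] len 2
[n, g, p] len 3
[n, g, p, x] len 4
[g, p, x, n] len 4
[g, p, x, n, j] len 5
[g, p, x, n, j, b] len 6
[j, b, n] len 3
[n] len 1
[n, g] len 2
[n, g, b] len 3
[n, g, b, j] len 4
[n, g, b, j, p] len 5
[n, g, b, j, p, x] len 6
[x, p] len 2
Longest all-distinct length: 6.

6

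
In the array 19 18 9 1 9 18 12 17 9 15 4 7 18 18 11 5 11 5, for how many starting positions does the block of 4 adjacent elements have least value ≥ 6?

[19, 18, 9, 1] → min 1
[18, 9, 1, 9] → min 1
[9, 1, 9, 18] → min 1
[1, 9, 18, 12] → min 1
[9, 18, 12, 17] → min 9  ≥ 6 ✓
[18, 12, 17, 9] → min 9  ≥ 6 ✓
[12, 17, 9, 15] → min 9  ≥ 6 ✓
[17, 9, 15, 4] → min 4
[9, 15, 4, 7] → min 4
[15, 4, 7, 18] → min 4
[4, 7, 18, 18] → min 4
[7, 18, 18, 11] → min 7  ≥ 6 ✓
[18, 18, 11, 5] → min 5
[18, 11, 5, 11] → min 5
[11, 5, 11, 5] → min 5
4 windows satisfy the condition.

4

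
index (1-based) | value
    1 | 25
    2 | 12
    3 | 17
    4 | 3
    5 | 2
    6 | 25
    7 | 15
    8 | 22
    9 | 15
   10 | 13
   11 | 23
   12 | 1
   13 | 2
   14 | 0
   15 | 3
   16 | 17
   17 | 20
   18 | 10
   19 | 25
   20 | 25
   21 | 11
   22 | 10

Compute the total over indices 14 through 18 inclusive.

50

Elements at indices 14..18: 0, 3, 17, 20, 10
sum(0, 3, 17, 20, 10) = 50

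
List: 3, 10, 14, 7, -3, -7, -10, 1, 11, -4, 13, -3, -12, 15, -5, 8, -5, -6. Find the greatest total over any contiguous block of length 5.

(3, 10, 14, 7, -3) → sum 31
(10, 14, 7, -3, -7) → sum 21
(14, 7, -3, -7, -10) → sum 1
(7, -3, -7, -10, 1) → sum -12
(-3, -7, -10, 1, 11) → sum -8
(-7, -10, 1, 11, -4) → sum -9
(-10, 1, 11, -4, 13) → sum 11
(1, 11, -4, 13, -3) → sum 18
(11, -4, 13, -3, -12) → sum 5
(-4, 13, -3, -12, 15) → sum 9
(13, -3, -12, 15, -5) → sum 8
(-3, -12, 15, -5, 8) → sum 3
(-12, 15, -5, 8, -5) → sum 1
(15, -5, 8, -5, -6) → sum 7
Greatest of these is 31.

31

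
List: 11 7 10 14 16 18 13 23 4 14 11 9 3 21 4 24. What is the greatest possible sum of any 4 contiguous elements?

70

(11, 7, 10, 14) → sum 42
(7, 10, 14, 16) → sum 47
(10, 14, 16, 18) → sum 58
(14, 16, 18, 13) → sum 61
(16, 18, 13, 23) → sum 70
(18, 13, 23, 4) → sum 58
(13, 23, 4, 14) → sum 54
(23, 4, 14, 11) → sum 52
(4, 14, 11, 9) → sum 38
(14, 11, 9, 3) → sum 37
(11, 9, 3, 21) → sum 44
(9, 3, 21, 4) → sum 37
(3, 21, 4, 24) → sum 52
Greatest of these is 70.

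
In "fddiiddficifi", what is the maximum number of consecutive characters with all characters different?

add f: [f] len 1
add d: [f, d] len 2
add d (repeat d, move left end past it): [d] len 1
add i: [d, i] len 2
add i (repeat i, move left end past it): [i] len 1
add d: [i, d] len 2
add d (repeat d, move left end past it): [d] len 1
add f: [d, f] len 2
add i: [d, f, i] len 3
add c: [d, f, i, c] len 4
add i (repeat i, move left end past it): [c, i] len 2
add f: [c, i, f] len 3
add i (repeat i, move left end past it): [f, i] len 2
Longest all-distinct length: 4.

4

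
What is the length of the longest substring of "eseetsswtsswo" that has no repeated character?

add e: [e] len 1
add s: [e, s] len 2
add e (repeat e, move left end past it): [s, e] len 2
add e (repeat e, move left end past it): [e] len 1
add t: [e, t] len 2
add s: [e, t, s] len 3
add s (repeat s, move left end past it): [s] len 1
add w: [s, w] len 2
add t: [s, w, t] len 3
add s (repeat s, move left end past it): [w, t, s] len 3
add s (repeat s, move left end past it): [s] len 1
add w: [s, w] len 2
add o: [s, w, o] len 3
Longest all-distinct length: 3.

3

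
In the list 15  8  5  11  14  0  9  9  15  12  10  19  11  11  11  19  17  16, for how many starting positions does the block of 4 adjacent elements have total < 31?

1

(15, 8, 5, 11) → sum 39
(8, 5, 11, 14) → sum 38
(5, 11, 14, 0) → sum 30  < 31 ✓
(11, 14, 0, 9) → sum 34
(14, 0, 9, 9) → sum 32
(0, 9, 9, 15) → sum 33
(9, 9, 15, 12) → sum 45
(9, 15, 12, 10) → sum 46
(15, 12, 10, 19) → sum 56
(12, 10, 19, 11) → sum 52
(10, 19, 11, 11) → sum 51
(19, 11, 11, 11) → sum 52
(11, 11, 11, 19) → sum 52
(11, 11, 19, 17) → sum 58
(11, 19, 17, 16) → sum 63
1 window satisfy the condition.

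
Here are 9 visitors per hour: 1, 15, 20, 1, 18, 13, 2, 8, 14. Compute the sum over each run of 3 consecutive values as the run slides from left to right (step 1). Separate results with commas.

1 15 20 → sum 36
15 20 1 → sum 36
20 1 18 → sum 39
1 18 13 → sum 32
18 13 2 → sum 33
13 2 8 → sum 23
2 8 14 → sum 24

36, 36, 39, 32, 33, 23, 24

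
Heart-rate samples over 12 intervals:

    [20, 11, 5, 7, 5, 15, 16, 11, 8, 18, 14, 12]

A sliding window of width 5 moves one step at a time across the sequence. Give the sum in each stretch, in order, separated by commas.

(20, 11, 5, 7, 5) → sum 48
(11, 5, 7, 5, 15) → sum 43
(5, 7, 5, 15, 16) → sum 48
(7, 5, 15, 16, 11) → sum 54
(5, 15, 16, 11, 8) → sum 55
(15, 16, 11, 8, 18) → sum 68
(16, 11, 8, 18, 14) → sum 67
(11, 8, 18, 14, 12) → sum 63

48, 43, 48, 54, 55, 68, 67, 63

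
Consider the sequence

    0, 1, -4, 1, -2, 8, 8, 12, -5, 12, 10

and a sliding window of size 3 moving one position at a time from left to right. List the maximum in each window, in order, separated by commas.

1, 1, 1, 8, 8, 12, 12, 12, 12

0 1 -4 → max 1
1 -4 1 → max 1
-4 1 -2 → max 1
1 -2 8 → max 8
-2 8 8 → max 8
8 8 12 → max 12
8 12 -5 → max 12
12 -5 12 → max 12
-5 12 10 → max 12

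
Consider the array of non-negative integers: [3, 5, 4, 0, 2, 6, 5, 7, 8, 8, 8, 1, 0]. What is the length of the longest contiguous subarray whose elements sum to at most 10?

3

→ 3: sum 3, len 1
→ 5: sum 8, len 2
→ 4 (dropped 3): sum 9, len 2
→ 0: sum 9, len 3
→ 2 (dropped 5): sum 6, len 3
→ 6 (dropped 4): sum 8, len 3
→ 5 (dropped 0, 2, 6): sum 5, len 1
→ 7 (dropped 5): sum 7, len 1
→ 8 (dropped 7): sum 8, len 1
→ 8 (dropped 8): sum 8, len 1
→ 8 (dropped 8): sum 8, len 1
→ 1: sum 9, len 2
→ 0: sum 9, len 3
Longest length seen: 3.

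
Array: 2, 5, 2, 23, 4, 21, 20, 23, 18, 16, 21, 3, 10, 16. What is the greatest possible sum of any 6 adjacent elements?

2 5 2 23 4 21 → sum 57
5 2 23 4 21 20 → sum 75
2 23 4 21 20 23 → sum 93
23 4 21 20 23 18 → sum 109
4 21 20 23 18 16 → sum 102
21 20 23 18 16 21 → sum 119
20 23 18 16 21 3 → sum 101
23 18 16 21 3 10 → sum 91
18 16 21 3 10 16 → sum 84
Greatest of these is 119.

119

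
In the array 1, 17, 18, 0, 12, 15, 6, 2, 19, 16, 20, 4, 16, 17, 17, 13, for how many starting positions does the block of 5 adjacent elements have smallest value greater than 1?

1 17 18 0 12 → min 0
17 18 0 12 15 → min 0
18 0 12 15 6 → min 0
0 12 15 6 2 → min 0
12 15 6 2 19 → min 2  > 1 ✓
15 6 2 19 16 → min 2  > 1 ✓
6 2 19 16 20 → min 2  > 1 ✓
2 19 16 20 4 → min 2  > 1 ✓
19 16 20 4 16 → min 4  > 1 ✓
16 20 4 16 17 → min 4  > 1 ✓
20 4 16 17 17 → min 4  > 1 ✓
4 16 17 17 13 → min 4  > 1 ✓
8 windows satisfy the condition.

8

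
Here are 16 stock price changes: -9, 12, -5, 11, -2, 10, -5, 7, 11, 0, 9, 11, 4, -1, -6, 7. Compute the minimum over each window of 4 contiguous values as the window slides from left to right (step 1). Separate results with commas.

-9, -5, -5, -5, -5, -5, -5, 0, 0, 0, -1, -6, -6

Sliding a size-4 window across the 16 values:
[-9, 12, -5, 11] → min -9
[12, -5, 11, -2] → min -5
[-5, 11, -2, 10] → min -5
[11, -2, 10, -5] → min -5
[-2, 10, -5, 7] → min -5
[10, -5, 7, 11] → min -5
[-5, 7, 11, 0] → min -5
[7, 11, 0, 9] → min 0
[11, 0, 9, 11] → min 0
[0, 9, 11, 4] → min 0
[9, 11, 4, -1] → min -1
[11, 4, -1, -6] → min -6
[4, -1, -6, 7] → min -6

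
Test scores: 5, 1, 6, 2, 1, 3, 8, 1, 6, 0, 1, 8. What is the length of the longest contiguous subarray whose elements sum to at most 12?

4

[5] sum 5 len 1
[5, 1] sum 6 len 2
[5, 1, 6] sum 12 len 3
[1, 6, 2] sum 9 len 3
[1, 6, 2, 1] sum 10 len 4
[6, 2, 1, 3] sum 12 len 4
[1, 3, 8] sum 12 len 3
[3, 8, 1] sum 12 len 3
[1, 6] sum 7 len 2
[1, 6, 0] sum 7 len 3
[1, 6, 0, 1] sum 8 len 4
[0, 1, 8] sum 9 len 3
Longest length seen: 4.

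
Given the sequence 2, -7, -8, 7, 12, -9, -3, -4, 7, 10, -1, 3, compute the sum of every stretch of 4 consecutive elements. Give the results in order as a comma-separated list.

(2, -7, -8, 7) → sum -6
(-7, -8, 7, 12) → sum 4
(-8, 7, 12, -9) → sum 2
(7, 12, -9, -3) → sum 7
(12, -9, -3, -4) → sum -4
(-9, -3, -4, 7) → sum -9
(-3, -4, 7, 10) → sum 10
(-4, 7, 10, -1) → sum 12
(7, 10, -1, 3) → sum 19

-6, 4, 2, 7, -4, -9, 10, 12, 19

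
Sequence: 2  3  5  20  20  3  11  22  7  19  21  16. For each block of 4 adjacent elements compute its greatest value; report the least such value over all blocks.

20

Window maxs for each of the 9 positions:
[2, 3, 5, 20] → max 20
[3, 5, 20, 20] → max 20
[5, 20, 20, 3] → max 20
[20, 20, 3, 11] → max 20
[20, 3, 11, 22] → max 22
[3, 11, 22, 7] → max 22
[11, 22, 7, 19] → max 22
[22, 7, 19, 21] → max 22
[7, 19, 21, 16] → max 21
Least of these is 20.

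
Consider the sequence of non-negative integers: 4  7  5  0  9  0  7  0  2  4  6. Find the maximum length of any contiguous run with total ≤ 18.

Extend to the right; shrink from the left whenever the sum exceeds 18:
add 4: [4] sum 4, len 1
add 7: [4, 7] sum 11, len 2
add 5: [4, 7, 5] sum 16, len 3
add 0: [4, 7, 5, 0] sum 16, len 4
add 9: [5, 0, 9] sum 14, len 3
add 0: [5, 0, 9, 0] sum 14, len 4
add 7: [0, 9, 0, 7] sum 16, len 4
add 0: [0, 9, 0, 7, 0] sum 16, len 5
add 2: [0, 9, 0, 7, 0, 2] sum 18, len 6
add 4: [0, 7, 0, 2, 4] sum 13, len 5
add 6: [0, 2, 4, 6] sum 12, len 4
Longest length seen: 6.

6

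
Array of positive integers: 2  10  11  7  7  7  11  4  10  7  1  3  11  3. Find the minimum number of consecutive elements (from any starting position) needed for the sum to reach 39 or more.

add 2: running sum 2 < 39
add 10: running sum 12 < 39
add 11: running sum 23 < 39
add 7: running sum 30 < 39
add 7: running sum 37 < 39
add 7: shortest ending here [10, 11, 7, 7, 7] sum 42, len 5
add 11: shortest ending here [11, 7, 7, 7, 11] sum 43, len 5
add 4: shortest ending here [11, 7, 7, 7, 11, 4] sum 47, len 6
add 10: shortest ending here [7, 7, 11, 4, 10] sum 39, len 5
add 7: shortest ending here [7, 11, 4, 10, 7] sum 39, len 5
add 1: shortest ending here [7, 11, 4, 10, 7, 1] sum 40, len 6
add 3: shortest ending here [7, 11, 4, 10, 7, 1, 3] sum 43, len 7
add 11: shortest ending here [11, 4, 10, 7, 1, 3, 11] sum 47, len 7
add 3: shortest ending here [4, 10, 7, 1, 3, 11, 3] sum 39, len 7
Shortest qualifying length: 5.

5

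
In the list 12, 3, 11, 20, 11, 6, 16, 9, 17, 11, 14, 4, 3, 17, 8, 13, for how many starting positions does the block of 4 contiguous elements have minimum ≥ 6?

(12, 3, 11, 20) → min 3
(3, 11, 20, 11) → min 3
(11, 20, 11, 6) → min 6  ≥ 6 ✓
(20, 11, 6, 16) → min 6  ≥ 6 ✓
(11, 6, 16, 9) → min 6  ≥ 6 ✓
(6, 16, 9, 17) → min 6  ≥ 6 ✓
(16, 9, 17, 11) → min 9  ≥ 6 ✓
(9, 17, 11, 14) → min 9  ≥ 6 ✓
(17, 11, 14, 4) → min 4
(11, 14, 4, 3) → min 3
(14, 4, 3, 17) → min 3
(4, 3, 17, 8) → min 3
(3, 17, 8, 13) → min 3
6 windows satisfy the condition.

6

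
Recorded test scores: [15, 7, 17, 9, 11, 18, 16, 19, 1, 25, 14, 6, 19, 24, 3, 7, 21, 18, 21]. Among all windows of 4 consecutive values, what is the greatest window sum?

15 7 17 9 → sum 48
7 17 9 11 → sum 44
17 9 11 18 → sum 55
9 11 18 16 → sum 54
11 18 16 19 → sum 64
18 16 19 1 → sum 54
16 19 1 25 → sum 61
19 1 25 14 → sum 59
1 25 14 6 → sum 46
25 14 6 19 → sum 64
14 6 19 24 → sum 63
6 19 24 3 → sum 52
19 24 3 7 → sum 53
24 3 7 21 → sum 55
3 7 21 18 → sum 49
7 21 18 21 → sum 67
Greatest of these is 67.

67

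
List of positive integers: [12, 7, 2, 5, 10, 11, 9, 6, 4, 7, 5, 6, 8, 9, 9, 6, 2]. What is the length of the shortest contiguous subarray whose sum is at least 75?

Extend right; whenever the sum reaches 75, record the length and shrink from the left:
add 12: running sum 12 < 75
add 7: running sum 19 < 75
add 2: running sum 21 < 75
add 5: running sum 26 < 75
add 10: running sum 36 < 75
add 11: running sum 47 < 75
add 9: running sum 56 < 75
add 6: running sum 62 < 75
add 4: running sum 66 < 75
add 7: running sum 73 < 75
end 10: [12, 7, 2, 5, 10, 11, 9, 6, 4, 7, 5] sum 78, len 11
end 11: [12, 7, 2, 5, 10, 11, 9, 6, 4, 7, 5, 6] sum 84, len 12
end 12: [7, 2, 5, 10, 11, 9, 6, 4, 7, 5, 6, 8] sum 80, len 12
end 13: [10, 11, 9, 6, 4, 7, 5, 6, 8, 9] sum 75, len 10
end 14: [10, 11, 9, 6, 4, 7, 5, 6, 8, 9, 9] sum 84, len 11
end 15: [11, 9, 6, 4, 7, 5, 6, 8, 9, 9, 6] sum 80, len 11
end 16: [11, 9, 6, 4, 7, 5, 6, 8, 9, 9, 6, 2] sum 82, len 12
Shortest qualifying length: 10.

10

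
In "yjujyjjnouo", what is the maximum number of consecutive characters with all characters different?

4

add y: [y] len 1
add j: [y, j] len 2
add u: [y, j, u] len 3
add j (repeat j, move left end past it): [u, j] len 2
add y: [u, j, y] len 3
add j (repeat j, move left end past it): [y, j] len 2
add j (repeat j, move left end past it): [j] len 1
add n: [j, n] len 2
add o: [j, n, o] len 3
add u: [j, n, o, u] len 4
add o (repeat o, move left end past it): [u, o] len 2
Longest all-distinct length: 4.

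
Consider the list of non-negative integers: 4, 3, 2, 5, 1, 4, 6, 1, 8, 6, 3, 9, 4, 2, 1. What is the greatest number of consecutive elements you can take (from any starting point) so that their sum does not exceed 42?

→ 4: sum 4, len 1
→ 3: sum 7, len 2
→ 2: sum 9, len 3
→ 5: sum 14, len 4
→ 1: sum 15, len 5
→ 4: sum 19, len 6
→ 6: sum 25, len 7
→ 1: sum 26, len 8
→ 8: sum 34, len 9
→ 6: sum 40, len 10
→ 3 (dropped 4): sum 39, len 10
→ 9 (dropped 3, 2, 5): sum 38, len 8
→ 4: sum 42, len 9
→ 2 (dropped 1, 4): sum 39, len 8
→ 1: sum 40, len 9
Longest length seen: 10.

10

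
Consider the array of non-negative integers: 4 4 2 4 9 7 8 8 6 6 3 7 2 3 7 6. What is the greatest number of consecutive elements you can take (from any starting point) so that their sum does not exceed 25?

Extend to the right; shrink from the left whenever the sum exceeds 25:
add 4: [4] sum 4, len 1
add 4: [4, 4] sum 8, len 2
add 2: [4, 4, 2] sum 10, len 3
add 4: [4, 4, 2, 4] sum 14, len 4
add 9: [4, 4, 2, 4, 9] sum 23, len 5
add 7: [2, 4, 9, 7] sum 22, len 4
add 8: [9, 7, 8] sum 24, len 3
add 8: [7, 8, 8] sum 23, len 3
add 6: [8, 8, 6] sum 22, len 3
add 6: [8, 6, 6] sum 20, len 3
add 3: [8, 6, 6, 3] sum 23, len 4
add 7: [6, 6, 3, 7] sum 22, len 4
add 2: [6, 6, 3, 7, 2] sum 24, len 5
add 3: [6, 3, 7, 2, 3] sum 21, len 5
add 7: [3, 7, 2, 3, 7] sum 22, len 5
add 6: [7, 2, 3, 7, 6] sum 25, len 5
Longest length seen: 5.

5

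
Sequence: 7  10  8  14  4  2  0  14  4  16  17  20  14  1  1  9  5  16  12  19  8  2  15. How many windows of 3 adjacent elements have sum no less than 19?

(7, 10, 8) → sum 25  ≥ 19 ✓
(10, 8, 14) → sum 32  ≥ 19 ✓
(8, 14, 4) → sum 26  ≥ 19 ✓
(14, 4, 2) → sum 20  ≥ 19 ✓
(4, 2, 0) → sum 6
(2, 0, 14) → sum 16
(0, 14, 4) → sum 18
(14, 4, 16) → sum 34  ≥ 19 ✓
(4, 16, 17) → sum 37  ≥ 19 ✓
(16, 17, 20) → sum 53  ≥ 19 ✓
(17, 20, 14) → sum 51  ≥ 19 ✓
(20, 14, 1) → sum 35  ≥ 19 ✓
(14, 1, 1) → sum 16
(1, 1, 9) → sum 11
(1, 9, 5) → sum 15
(9, 5, 16) → sum 30  ≥ 19 ✓
(5, 16, 12) → sum 33  ≥ 19 ✓
(16, 12, 19) → sum 47  ≥ 19 ✓
(12, 19, 8) → sum 39  ≥ 19 ✓
(19, 8, 2) → sum 29  ≥ 19 ✓
(8, 2, 15) → sum 25  ≥ 19 ✓
15 windows satisfy the condition.

15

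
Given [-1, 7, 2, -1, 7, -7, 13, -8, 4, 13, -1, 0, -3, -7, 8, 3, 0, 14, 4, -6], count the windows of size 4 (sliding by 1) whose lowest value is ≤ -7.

10

(-1, 7, 2, -1) → min -1
(7, 2, -1, 7) → min -1
(2, -1, 7, -7) → min -7  ≤ -7 ✓
(-1, 7, -7, 13) → min -7  ≤ -7 ✓
(7, -7, 13, -8) → min -8  ≤ -7 ✓
(-7, 13, -8, 4) → min -8  ≤ -7 ✓
(13, -8, 4, 13) → min -8  ≤ -7 ✓
(-8, 4, 13, -1) → min -8  ≤ -7 ✓
(4, 13, -1, 0) → min -1
(13, -1, 0, -3) → min -3
(-1, 0, -3, -7) → min -7  ≤ -7 ✓
(0, -3, -7, 8) → min -7  ≤ -7 ✓
(-3, -7, 8, 3) → min -7  ≤ -7 ✓
(-7, 8, 3, 0) → min -7  ≤ -7 ✓
(8, 3, 0, 14) → min 0
(3, 0, 14, 4) → min 0
(0, 14, 4, -6) → min -6
10 windows satisfy the condition.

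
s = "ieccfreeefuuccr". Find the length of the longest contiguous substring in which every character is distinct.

4

[i] len 1
[i, e] len 2
[i, e, c] len 3
[c] len 1
[c, f] len 2
[c, f, r] len 3
[c, f, r, e] len 4
[e] len 1
[e] len 1
[e, f] len 2
[e, f, u] len 3
[u] len 1
[u, c] len 2
[c] len 1
[c, r] len 2
Longest all-distinct length: 4.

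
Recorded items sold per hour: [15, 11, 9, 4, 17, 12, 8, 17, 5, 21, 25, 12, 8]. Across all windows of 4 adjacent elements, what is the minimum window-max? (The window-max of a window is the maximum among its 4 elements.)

[15, 11, 9, 4] → max 15
[11, 9, 4, 17] → max 17
[9, 4, 17, 12] → max 17
[4, 17, 12, 8] → max 17
[17, 12, 8, 17] → max 17
[12, 8, 17, 5] → max 17
[8, 17, 5, 21] → max 21
[17, 5, 21, 25] → max 25
[5, 21, 25, 12] → max 25
[21, 25, 12, 8] → max 25
Minimum of these is 15.

15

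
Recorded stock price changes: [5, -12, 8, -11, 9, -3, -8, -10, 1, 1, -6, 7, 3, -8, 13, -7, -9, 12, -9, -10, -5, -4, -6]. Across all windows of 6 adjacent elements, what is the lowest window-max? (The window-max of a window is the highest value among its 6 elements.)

Each size-6 window and its max:
(5, -12, 8, -11, 9, -3) → max 9
(-12, 8, -11, 9, -3, -8) → max 9
(8, -11, 9, -3, -8, -10) → max 9
(-11, 9, -3, -8, -10, 1) → max 9
(9, -3, -8, -10, 1, 1) → max 9
(-3, -8, -10, 1, 1, -6) → max 1
(-8, -10, 1, 1, -6, 7) → max 7
(-10, 1, 1, -6, 7, 3) → max 7
(1, 1, -6, 7, 3, -8) → max 7
(1, -6, 7, 3, -8, 13) → max 13
(-6, 7, 3, -8, 13, -7) → max 13
(7, 3, -8, 13, -7, -9) → max 13
(3, -8, 13, -7, -9, 12) → max 13
(-8, 13, -7, -9, 12, -9) → max 13
(13, -7, -9, 12, -9, -10) → max 13
(-7, -9, 12, -9, -10, -5) → max 12
(-9, 12, -9, -10, -5, -4) → max 12
(12, -9, -10, -5, -4, -6) → max 12
Lowest of these is 1.

1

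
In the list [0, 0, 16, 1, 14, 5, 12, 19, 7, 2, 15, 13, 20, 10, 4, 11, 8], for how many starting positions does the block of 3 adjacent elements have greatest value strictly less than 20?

12

(0, 0, 16) → max 16  < 20 ✓
(0, 16, 1) → max 16  < 20 ✓
(16, 1, 14) → max 16  < 20 ✓
(1, 14, 5) → max 14  < 20 ✓
(14, 5, 12) → max 14  < 20 ✓
(5, 12, 19) → max 19  < 20 ✓
(12, 19, 7) → max 19  < 20 ✓
(19, 7, 2) → max 19  < 20 ✓
(7, 2, 15) → max 15  < 20 ✓
(2, 15, 13) → max 15  < 20 ✓
(15, 13, 20) → max 20
(13, 20, 10) → max 20
(20, 10, 4) → max 20
(10, 4, 11) → max 11  < 20 ✓
(4, 11, 8) → max 11  < 20 ✓
12 windows satisfy the condition.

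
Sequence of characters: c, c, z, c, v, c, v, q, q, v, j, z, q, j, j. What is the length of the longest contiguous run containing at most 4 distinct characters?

Extend right; when distinct count exceeds 4, shrink from the left:
[c] 1 distinct, len 1
[c, c] 1 distinct, len 2
[c, c, z] 2 distinct, len 3
[c, c, z, c] 2 distinct, len 4
[c, c, z, c, v] 3 distinct, len 5
[c, c, z, c, v, c] 3 distinct, len 6
[c, c, z, c, v, c, v] 3 distinct, len 7
[c, c, z, c, v, c, v, q] 4 distinct, len 8
[c, c, z, c, v, c, v, q, q] 4 distinct, len 9
[c, c, z, c, v, c, v, q, q, v] 4 distinct, len 10
[c, v, c, v, q, q, v, j] 4 distinct, len 8
[v, q, q, v, j, z] 4 distinct, len 6
[v, q, q, v, j, z, q] 4 distinct, len 7
[v, q, q, v, j, z, q, j] 4 distinct, len 8
[v, q, q, v, j, z, q, j, j] 4 distinct, len 9
Longest length with ≤4 distinct: 10.

10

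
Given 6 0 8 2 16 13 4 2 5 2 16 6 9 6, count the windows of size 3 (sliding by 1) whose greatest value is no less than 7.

10

6 0 8 → max 8  ≥ 7 ✓
0 8 2 → max 8  ≥ 7 ✓
8 2 16 → max 16  ≥ 7 ✓
2 16 13 → max 16  ≥ 7 ✓
16 13 4 → max 16  ≥ 7 ✓
13 4 2 → max 13  ≥ 7 ✓
4 2 5 → max 5
2 5 2 → max 5
5 2 16 → max 16  ≥ 7 ✓
2 16 6 → max 16  ≥ 7 ✓
16 6 9 → max 16  ≥ 7 ✓
6 9 6 → max 9  ≥ 7 ✓
10 windows satisfy the condition.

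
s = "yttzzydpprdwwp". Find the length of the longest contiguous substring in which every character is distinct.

[y] len 1
[y, t] len 2
[t] len 1
[t, z] len 2
[z] len 1
[z, y] len 2
[z, y, d] len 3
[z, y, d, p] len 4
[p] len 1
[p, r] len 2
[p, r, d] len 3
[p, r, d, w] len 4
[w] len 1
[w, p] len 2
Longest all-distinct length: 4.

4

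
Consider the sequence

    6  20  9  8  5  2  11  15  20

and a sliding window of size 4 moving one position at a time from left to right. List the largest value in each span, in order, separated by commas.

20, 20, 9, 11, 15, 20

6 20 9 8 → max 20
20 9 8 5 → max 20
9 8 5 2 → max 9
8 5 2 11 → max 11
5 2 11 15 → max 15
2 11 15 20 → max 20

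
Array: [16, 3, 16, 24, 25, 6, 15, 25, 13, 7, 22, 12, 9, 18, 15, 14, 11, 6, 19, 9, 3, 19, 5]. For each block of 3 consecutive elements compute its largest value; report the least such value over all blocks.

14

Each size-3 window and its max:
[16, 3, 16] → max 16
[3, 16, 24] → max 24
[16, 24, 25] → max 25
[24, 25, 6] → max 25
[25, 6, 15] → max 25
[6, 15, 25] → max 25
[15, 25, 13] → max 25
[25, 13, 7] → max 25
[13, 7, 22] → max 22
[7, 22, 12] → max 22
[22, 12, 9] → max 22
[12, 9, 18] → max 18
[9, 18, 15] → max 18
[18, 15, 14] → max 18
[15, 14, 11] → max 15
[14, 11, 6] → max 14
[11, 6, 19] → max 19
[6, 19, 9] → max 19
[19, 9, 3] → max 19
[9, 3, 19] → max 19
[3, 19, 5] → max 19
Least of these is 14.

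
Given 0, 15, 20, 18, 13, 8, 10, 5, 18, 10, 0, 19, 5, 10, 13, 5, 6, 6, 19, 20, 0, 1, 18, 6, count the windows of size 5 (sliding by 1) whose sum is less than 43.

[0, 15, 20, 18, 13] → sum 66
[15, 20, 18, 13, 8] → sum 74
[20, 18, 13, 8, 10] → sum 69
[18, 13, 8, 10, 5] → sum 54
[13, 8, 10, 5, 18] → sum 54
[8, 10, 5, 18, 10] → sum 51
[10, 5, 18, 10, 0] → sum 43
[5, 18, 10, 0, 19] → sum 52
[18, 10, 0, 19, 5] → sum 52
[10, 0, 19, 5, 10] → sum 44
[0, 19, 5, 10, 13] → sum 47
[19, 5, 10, 13, 5] → sum 52
[5, 10, 13, 5, 6] → sum 39  < 43 ✓
[10, 13, 5, 6, 6] → sum 40  < 43 ✓
[13, 5, 6, 6, 19] → sum 49
[5, 6, 6, 19, 20] → sum 56
[6, 6, 19, 20, 0] → sum 51
[6, 19, 20, 0, 1] → sum 46
[19, 20, 0, 1, 18] → sum 58
[20, 0, 1, 18, 6] → sum 45
2 windows satisfy the condition.

2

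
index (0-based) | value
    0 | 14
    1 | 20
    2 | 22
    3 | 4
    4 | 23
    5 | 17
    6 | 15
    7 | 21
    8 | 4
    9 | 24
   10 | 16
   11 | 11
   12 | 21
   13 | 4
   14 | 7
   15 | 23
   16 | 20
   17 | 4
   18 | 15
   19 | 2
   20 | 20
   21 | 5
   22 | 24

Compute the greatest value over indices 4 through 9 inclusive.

Elements at indices 4..9: 23, 17, 15, 21, 4, 24
max(23, 17, 15, 21, 4, 24) = 24

24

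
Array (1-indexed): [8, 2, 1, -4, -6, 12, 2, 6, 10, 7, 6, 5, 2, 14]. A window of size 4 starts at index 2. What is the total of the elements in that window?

Elements at indices 2..5: 2, 1, -4, -6
sum(2, 1, -4, -6) = -7

-7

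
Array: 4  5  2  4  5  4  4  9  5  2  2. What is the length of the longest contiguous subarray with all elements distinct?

add 4: [4] len 1
add 5: [4, 5] len 2
add 2: [4, 5, 2] len 3
add 4 (repeat 4, move left end past it): [5, 2, 4] len 3
add 5 (repeat 5, move left end past it): [2, 4, 5] len 3
add 4 (repeat 4, move left end past it): [5, 4] len 2
add 4 (repeat 4, move left end past it): [4] len 1
add 9: [4, 9] len 2
add 5: [4, 9, 5] len 3
add 2: [4, 9, 5, 2] len 4
add 2 (repeat 2, move left end past it): [2] len 1
Longest all-distinct length: 4.

4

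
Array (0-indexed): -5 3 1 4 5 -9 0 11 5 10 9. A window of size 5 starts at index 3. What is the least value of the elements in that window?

Elements at indices 3..7: 4, 5, -9, 0, 11
min(4, 5, -9, 0, 11) = -9

-9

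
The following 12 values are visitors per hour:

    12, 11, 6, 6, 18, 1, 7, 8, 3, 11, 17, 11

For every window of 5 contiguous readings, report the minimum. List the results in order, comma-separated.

Sliding a size-5 window across the 12 values:
12 11 6 6 18 → min 6
11 6 6 18 1 → min 1
6 6 18 1 7 → min 1
6 18 1 7 8 → min 1
18 1 7 8 3 → min 1
1 7 8 3 11 → min 1
7 8 3 11 17 → min 3
8 3 11 17 11 → min 3

6, 1, 1, 1, 1, 1, 3, 3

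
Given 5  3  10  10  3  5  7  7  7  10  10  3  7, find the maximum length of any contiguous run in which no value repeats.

add 5: [5] len 1
add 3: [5, 3] len 2
add 10: [5, 3, 10] len 3
add 10 (repeat 10, move left end past it): [10] len 1
add 3: [10, 3] len 2
add 5: [10, 3, 5] len 3
add 7: [10, 3, 5, 7] len 4
add 7 (repeat 7, move left end past it): [7] len 1
add 7 (repeat 7, move left end past it): [7] len 1
add 10: [7, 10] len 2
add 10 (repeat 10, move left end past it): [10] len 1
add 3: [10, 3] len 2
add 7: [10, 3, 7] len 3
Longest all-distinct length: 4.

4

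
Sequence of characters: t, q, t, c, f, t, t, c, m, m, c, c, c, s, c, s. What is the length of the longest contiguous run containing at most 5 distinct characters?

14

add t: window [t] (1 distinct), len 1
add q: window [t, q] (2 distinct), len 2
add t: window [t, q, t] (2 distinct), len 3
add c: window [t, q, t, c] (3 distinct), len 4
add f: window [t, q, t, c, f] (4 distinct), len 5
add t: window [t, q, t, c, f, t] (4 distinct), len 6
add t: window [t, q, t, c, f, t, t] (4 distinct), len 7
add c: window [t, q, t, c, f, t, t, c] (4 distinct), len 8
add m: window [t, q, t, c, f, t, t, c, m] (5 distinct), len 9
add m: window [t, q, t, c, f, t, t, c, m, m] (5 distinct), len 10
add c: window [t, q, t, c, f, t, t, c, m, m, c] (5 distinct), len 11
add c: window [t, q, t, c, f, t, t, c, m, m, c, c] (5 distinct), len 12
add c: window [t, q, t, c, f, t, t, c, m, m, c, c, c] (5 distinct), len 13
add s: window [t, c, f, t, t, c, m, m, c, c, c, s] (5 distinct), len 12
add c: window [t, c, f, t, t, c, m, m, c, c, c, s, c] (5 distinct), len 13
add s: window [t, c, f, t, t, c, m, m, c, c, c, s, c, s] (5 distinct), len 14
Longest length with ≤5 distinct: 14.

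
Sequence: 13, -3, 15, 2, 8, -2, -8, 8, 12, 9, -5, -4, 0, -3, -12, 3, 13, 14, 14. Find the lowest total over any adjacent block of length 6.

Window sums for each of the 14 positions:
[13, -3, 15, 2, 8, -2] → sum 33
[-3, 15, 2, 8, -2, -8] → sum 12
[15, 2, 8, -2, -8, 8] → sum 23
[2, 8, -2, -8, 8, 12] → sum 20
[8, -2, -8, 8, 12, 9] → sum 27
[-2, -8, 8, 12, 9, -5] → sum 14
[-8, 8, 12, 9, -5, -4] → sum 12
[8, 12, 9, -5, -4, 0] → sum 20
[12, 9, -5, -4, 0, -3] → sum 9
[9, -5, -4, 0, -3, -12] → sum -15
[-5, -4, 0, -3, -12, 3] → sum -21
[-4, 0, -3, -12, 3, 13] → sum -3
[0, -3, -12, 3, 13, 14] → sum 15
[-3, -12, 3, 13, 14, 14] → sum 29
Lowest of these is -21.

-21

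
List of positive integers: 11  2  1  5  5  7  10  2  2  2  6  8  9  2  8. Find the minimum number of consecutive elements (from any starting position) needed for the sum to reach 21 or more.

3

add 11: running sum 11 < 21
add 2: running sum 13 < 21
add 1: running sum 14 < 21
add 5: running sum 19 < 21
end 4: [11, 2, 1, 5, 5] sum 24, len 5
end 5: [11, 2, 1, 5, 5, 7] sum 31, len 6
end 6: [5, 7, 10] sum 22, len 3
end 7: [5, 7, 10, 2] sum 24, len 4
end 8: [7, 10, 2, 2] sum 21, len 4
end 9: [7, 10, 2, 2, 2] sum 23, len 5
end 10: [10, 2, 2, 2, 6] sum 22, len 5
end 11: [10, 2, 2, 2, 6, 8] sum 30, len 6
end 12: [6, 8, 9] sum 23, len 3
end 13: [6, 8, 9, 2] sum 25, len 4
end 14: [8, 9, 2, 8] sum 27, len 4
Shortest qualifying length: 3.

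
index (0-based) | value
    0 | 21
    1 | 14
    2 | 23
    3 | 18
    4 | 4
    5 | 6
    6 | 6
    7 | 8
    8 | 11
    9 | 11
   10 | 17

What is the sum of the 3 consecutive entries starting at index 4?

Elements at indices 4..6: 4, 6, 6
sum(4, 6, 6) = 16

16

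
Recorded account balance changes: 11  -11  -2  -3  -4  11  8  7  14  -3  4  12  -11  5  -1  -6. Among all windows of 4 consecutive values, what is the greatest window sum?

Each size-4 window and its sum:
[11, -11, -2, -3] → sum -5
[-11, -2, -3, -4] → sum -20
[-2, -3, -4, 11] → sum 2
[-3, -4, 11, 8] → sum 12
[-4, 11, 8, 7] → sum 22
[11, 8, 7, 14] → sum 40
[8, 7, 14, -3] → sum 26
[7, 14, -3, 4] → sum 22
[14, -3, 4, 12] → sum 27
[-3, 4, 12, -11] → sum 2
[4, 12, -11, 5] → sum 10
[12, -11, 5, -1] → sum 5
[-11, 5, -1, -6] → sum -13
Greatest of these is 40.

40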